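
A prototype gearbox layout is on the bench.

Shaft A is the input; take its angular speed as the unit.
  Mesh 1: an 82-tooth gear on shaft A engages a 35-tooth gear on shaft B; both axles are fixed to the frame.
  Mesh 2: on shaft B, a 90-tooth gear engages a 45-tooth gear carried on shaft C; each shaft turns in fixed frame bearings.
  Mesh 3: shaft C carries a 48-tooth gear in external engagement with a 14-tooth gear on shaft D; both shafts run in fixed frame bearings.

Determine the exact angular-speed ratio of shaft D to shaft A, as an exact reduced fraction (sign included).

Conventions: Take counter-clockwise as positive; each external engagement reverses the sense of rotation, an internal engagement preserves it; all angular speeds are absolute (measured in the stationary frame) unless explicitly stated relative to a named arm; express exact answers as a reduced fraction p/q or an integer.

-3936/245

class = fixed-axis compound train [3 meshes; 3 ratios multiply, 3 sense flips]
mesh 1 [82T→35T]: running ratio 82/35, sense −
mesh 2 [90T→45T]: running ratio 164/35, sense +
mesh 3 [48T→14T]: running ratio 3936/245, sense −
ω_out/ω_in = -3936/245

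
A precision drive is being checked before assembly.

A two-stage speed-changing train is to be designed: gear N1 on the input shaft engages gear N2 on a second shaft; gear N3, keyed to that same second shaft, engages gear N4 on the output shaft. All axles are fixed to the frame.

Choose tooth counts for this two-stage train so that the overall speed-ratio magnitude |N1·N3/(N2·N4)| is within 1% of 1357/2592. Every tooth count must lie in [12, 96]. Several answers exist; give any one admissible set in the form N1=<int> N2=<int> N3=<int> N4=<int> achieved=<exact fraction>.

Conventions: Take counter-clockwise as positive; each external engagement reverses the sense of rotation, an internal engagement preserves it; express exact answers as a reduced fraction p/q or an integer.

class = fixed-axis compound train [2-stage, 1357/2592 wanted]
target = 1357/2592 in lowest terms: an exact hit needs N1·N3 = k·1357 and N2·N4 = k·2592 for one integer k, every count in [12, 96]; additionally prefer no 1:1 stage (N1 ≠ N2, N3 ≠ N4)
k = 1: N1·N3 = 1357 = 23·59, N2·N4 = 2592 = 27·96
achieved = 23·59/(27·96) = 1357/2592; |achieved − target| = 0 ≤ 1357/259200 ✓

N1=23 N2=27 N3=59 N4=96 achieved=1357/2592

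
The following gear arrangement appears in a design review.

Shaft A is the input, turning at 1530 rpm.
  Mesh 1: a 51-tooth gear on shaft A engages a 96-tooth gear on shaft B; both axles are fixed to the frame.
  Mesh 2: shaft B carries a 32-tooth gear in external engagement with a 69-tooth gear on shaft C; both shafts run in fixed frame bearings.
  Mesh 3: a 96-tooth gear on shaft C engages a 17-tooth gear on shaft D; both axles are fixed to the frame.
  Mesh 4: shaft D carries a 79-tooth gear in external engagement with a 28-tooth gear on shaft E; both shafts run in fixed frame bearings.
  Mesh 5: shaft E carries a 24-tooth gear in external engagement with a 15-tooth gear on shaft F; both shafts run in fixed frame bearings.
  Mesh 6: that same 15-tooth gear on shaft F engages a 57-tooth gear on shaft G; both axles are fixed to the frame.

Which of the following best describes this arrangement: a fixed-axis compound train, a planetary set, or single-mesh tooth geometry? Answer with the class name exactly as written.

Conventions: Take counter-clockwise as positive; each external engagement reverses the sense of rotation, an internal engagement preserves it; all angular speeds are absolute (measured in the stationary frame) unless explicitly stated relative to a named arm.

6-mesh fixed-axis compound train (all bearings frame-fixed)
classification: fixed-axis compound train

fixed-axis compound train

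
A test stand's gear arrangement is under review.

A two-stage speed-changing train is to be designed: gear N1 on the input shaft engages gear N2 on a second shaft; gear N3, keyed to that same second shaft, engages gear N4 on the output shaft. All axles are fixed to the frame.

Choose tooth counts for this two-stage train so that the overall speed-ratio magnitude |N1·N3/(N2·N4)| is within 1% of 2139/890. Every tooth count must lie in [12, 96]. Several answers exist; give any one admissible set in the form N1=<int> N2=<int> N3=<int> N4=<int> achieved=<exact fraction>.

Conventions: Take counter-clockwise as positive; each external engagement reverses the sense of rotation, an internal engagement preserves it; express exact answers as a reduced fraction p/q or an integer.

design class (target 2139/890): fixed-axis compound train
target = 2139/890 in lowest terms: an exact hit needs N1·N3 = k·2139 and N2·N4 = k·890 for one integer k, every count in [12, 96]; additionally prefer no 1:1 stage (N1 ≠ N2, N3 ≠ N4)
k = 1: no 1:1-free in-range split of k·2139 and k·890 into factor pairs; take k = 2
k = 2: N1·N3 = 4278 = 46·93, N2·N4 = 1780 = 20·89
achieved = 46·93/(20·89) = 2139/890; |achieved − target| = 0 ≤ 2139/89000 ✓

N1=46 N2=20 N3=93 N4=89 achieved=2139/890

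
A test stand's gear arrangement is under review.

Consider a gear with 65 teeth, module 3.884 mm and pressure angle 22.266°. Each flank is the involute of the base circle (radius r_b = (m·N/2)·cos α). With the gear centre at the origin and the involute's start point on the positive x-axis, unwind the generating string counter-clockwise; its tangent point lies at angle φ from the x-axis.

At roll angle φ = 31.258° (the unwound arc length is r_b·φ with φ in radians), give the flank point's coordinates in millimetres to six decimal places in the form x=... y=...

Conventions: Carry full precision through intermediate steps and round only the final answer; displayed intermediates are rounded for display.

x=132.929569 y=6.136510

single-mesh involute tooth geometry (65T wheel at module 3.884)
pitch radius r_p = m·N/2 = 3.884·65/2 = 126.230000
base radius r_b = r_p·cos α = 126.230000·cos 22.266° = 116.817626
roll angle φ = 31.258° = 0.54555502 rad
x = r_b·(cos φ + φ·sin φ) = 132.929569
y = r_b·(sin φ − φ·cos φ) = 6.136510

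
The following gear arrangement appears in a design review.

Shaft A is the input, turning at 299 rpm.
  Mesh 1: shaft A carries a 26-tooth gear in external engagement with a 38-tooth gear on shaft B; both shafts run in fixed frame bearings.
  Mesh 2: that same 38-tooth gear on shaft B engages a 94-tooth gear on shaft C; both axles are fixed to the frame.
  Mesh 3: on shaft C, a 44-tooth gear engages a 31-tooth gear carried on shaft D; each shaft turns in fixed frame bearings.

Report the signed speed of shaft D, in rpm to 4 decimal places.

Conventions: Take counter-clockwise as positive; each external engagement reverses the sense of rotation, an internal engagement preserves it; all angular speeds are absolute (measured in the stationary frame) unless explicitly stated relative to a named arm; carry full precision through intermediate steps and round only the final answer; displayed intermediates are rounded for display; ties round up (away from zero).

3-mesh fixed-axis compound train (all bearings frame-fixed)
mesh 1 [26T→38T]: ω = 299.0000×26/38 = 204.5789 rpm, sense flips to −
mesh 2 [38T→94T]: ω = 204.5789×38/94 = 82.7021 rpm, sense flips to +
mesh 3 [44T→31T]: ω = 82.7021×44/31 = 117.3837 rpm, sense flips to −
signed output speed = -117.3837 rpm

-117.3837 rpm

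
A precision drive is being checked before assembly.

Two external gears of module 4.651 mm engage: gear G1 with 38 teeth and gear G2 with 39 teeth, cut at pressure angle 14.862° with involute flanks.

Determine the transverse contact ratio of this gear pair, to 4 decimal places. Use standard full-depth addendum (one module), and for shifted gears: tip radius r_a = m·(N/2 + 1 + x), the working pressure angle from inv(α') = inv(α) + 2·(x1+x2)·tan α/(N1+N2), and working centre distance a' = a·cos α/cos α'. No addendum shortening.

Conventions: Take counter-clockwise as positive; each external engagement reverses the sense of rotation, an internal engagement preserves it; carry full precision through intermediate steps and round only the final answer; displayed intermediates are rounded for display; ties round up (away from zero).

2.0121

class = single-mesh tooth geometry [involute pair 38T × 39T, m = 4.651]
base radii: r_b1 = 85.412739, r_b2 = 87.660443
tip radii: r_a1 = 93.020000, r_a2 = 95.345500
no profile shift: α' = α, a' = a
action lengths: √(r_a1²−r_b1²) = 36.842698, √(r_a2²−r_b2²) = 37.502148
base pitch p_b = π·m·cos α = 14.122739
CR = (36.842698 + 37.502148 − 179.063500·sin 14.86200°)/14.122739 = 2.012112
contact ratio ≈ 2.0121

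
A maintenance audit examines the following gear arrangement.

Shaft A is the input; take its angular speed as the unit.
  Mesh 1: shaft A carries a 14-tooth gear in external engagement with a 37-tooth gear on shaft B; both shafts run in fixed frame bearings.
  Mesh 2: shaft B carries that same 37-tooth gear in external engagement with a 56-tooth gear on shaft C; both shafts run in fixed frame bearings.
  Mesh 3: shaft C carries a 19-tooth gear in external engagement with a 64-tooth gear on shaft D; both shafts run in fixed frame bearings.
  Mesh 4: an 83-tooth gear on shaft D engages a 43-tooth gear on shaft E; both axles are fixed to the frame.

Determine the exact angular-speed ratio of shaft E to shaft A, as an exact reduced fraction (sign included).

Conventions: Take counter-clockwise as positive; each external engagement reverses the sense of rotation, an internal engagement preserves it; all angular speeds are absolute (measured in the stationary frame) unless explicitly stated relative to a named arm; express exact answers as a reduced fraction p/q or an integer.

1577/11008

class = fixed-axis compound train [4 meshes; 4 ratios multiply, 4 sense flips]
mesh 1 [14T→37T]: running ratio 14/37, sense −
mesh 2 [37T→56T]: running ratio 1/4, sense +
mesh 3 [19T→64T]: running ratio 19/256, sense −
mesh 4 [83T→43T]: running ratio 1577/11008, sense +
ω_out/ω_in = 1577/11008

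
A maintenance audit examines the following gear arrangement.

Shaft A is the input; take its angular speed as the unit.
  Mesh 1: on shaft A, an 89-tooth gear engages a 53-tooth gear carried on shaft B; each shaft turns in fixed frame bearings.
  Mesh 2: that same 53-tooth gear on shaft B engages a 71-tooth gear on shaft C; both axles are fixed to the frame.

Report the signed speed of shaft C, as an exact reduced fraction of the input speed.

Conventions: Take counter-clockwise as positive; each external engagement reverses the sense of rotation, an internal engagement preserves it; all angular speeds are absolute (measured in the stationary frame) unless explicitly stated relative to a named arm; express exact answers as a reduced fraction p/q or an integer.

89/71

2-mesh fixed-axis compound train (all bearings frame-fixed)
mesh 1 [89T→53T]: |ω|/ω_in = 1×89/53 = 89/53, sense flips to −
mesh 2 [53T→71T]: |ω|/ω_in = (89/53)×53/71 = 89/71, sense flips to +
signed output speed (× input speed) = 89/71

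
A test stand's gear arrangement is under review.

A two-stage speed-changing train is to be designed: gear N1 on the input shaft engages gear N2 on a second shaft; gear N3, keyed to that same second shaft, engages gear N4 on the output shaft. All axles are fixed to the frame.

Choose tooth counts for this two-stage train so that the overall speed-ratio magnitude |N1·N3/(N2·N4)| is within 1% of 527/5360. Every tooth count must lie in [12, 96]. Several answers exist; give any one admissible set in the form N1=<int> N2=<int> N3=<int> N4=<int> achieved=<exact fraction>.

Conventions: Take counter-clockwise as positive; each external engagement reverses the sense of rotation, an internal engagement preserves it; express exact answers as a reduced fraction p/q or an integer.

2-stage fixed-axis compound train for ratio 527/5360
target = 527/5360 in lowest terms: an exact hit needs N1·N3 = k·527 and N2·N4 = k·5360 for one integer k, every count in [12, 96]; additionally prefer no 1:1 stage (N1 ≠ N2, N3 ≠ N4)
k = 1: N1·N3 = 527 = 17·31, N2·N4 = 5360 = 67·80
achieved = 17·31/(67·80) = 527/5360; |achieved − target| = 0 ≤ 527/536000 ✓

N1=17 N2=67 N3=31 N4=80 achieved=527/5360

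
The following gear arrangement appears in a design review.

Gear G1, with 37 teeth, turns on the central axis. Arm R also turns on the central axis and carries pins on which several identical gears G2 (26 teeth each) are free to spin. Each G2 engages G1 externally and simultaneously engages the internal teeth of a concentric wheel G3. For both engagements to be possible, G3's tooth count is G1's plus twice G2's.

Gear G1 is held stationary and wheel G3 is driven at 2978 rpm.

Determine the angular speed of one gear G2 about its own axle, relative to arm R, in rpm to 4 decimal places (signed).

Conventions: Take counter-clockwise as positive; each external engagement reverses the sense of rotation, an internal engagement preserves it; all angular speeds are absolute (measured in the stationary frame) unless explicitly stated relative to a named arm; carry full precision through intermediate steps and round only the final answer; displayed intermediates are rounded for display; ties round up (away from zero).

+2993.4536 rpm

recognized (axles ride arm R): planetary set, 37/26/89 teeth
normalise by the input: solve with ω_ring = 1, then scale by 2978 rpm
ring teeth: 37 + 2·26 = 89
37(ω_sun−ω_arm) = −89(ω_ring−ω_arm),  ω_sun = 0, ω_ring = 1
37(0−ω_arm) = −89(1−ω_arm)  ⇒  126·ω_arm = 89  ⇒  ω_arm = 89/126
sun–planet mesh: 37·(0−89/126) = −26·(ω_p−ω_arm)  ⇒  ω_p−ω_arm = 3293/3276
scale: ω_p−ω_arm = 3293/3276 × 2978 rpm = +2993.4536 rpm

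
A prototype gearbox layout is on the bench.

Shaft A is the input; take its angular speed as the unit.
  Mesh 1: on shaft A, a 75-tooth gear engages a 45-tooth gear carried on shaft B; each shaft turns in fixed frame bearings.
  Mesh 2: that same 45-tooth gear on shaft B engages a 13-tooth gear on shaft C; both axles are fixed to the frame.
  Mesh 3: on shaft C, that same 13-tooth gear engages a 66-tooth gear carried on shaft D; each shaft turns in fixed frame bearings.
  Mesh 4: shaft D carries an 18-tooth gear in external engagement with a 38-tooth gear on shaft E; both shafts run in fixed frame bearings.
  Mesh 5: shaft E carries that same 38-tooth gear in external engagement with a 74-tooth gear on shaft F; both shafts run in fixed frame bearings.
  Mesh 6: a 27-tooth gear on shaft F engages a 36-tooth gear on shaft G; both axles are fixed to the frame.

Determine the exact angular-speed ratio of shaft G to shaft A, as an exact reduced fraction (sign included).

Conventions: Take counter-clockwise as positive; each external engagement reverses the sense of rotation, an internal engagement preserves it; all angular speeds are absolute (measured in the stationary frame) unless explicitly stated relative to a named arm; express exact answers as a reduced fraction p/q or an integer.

675/3256

class = fixed-axis compound train [6 meshes; 6 ratios multiply, 6 sense flips]
mesh 1 [75T→45T]: running ratio 5/3, sense −
mesh 2 [45T→13T]: running ratio 75/13, sense +
mesh 3 [13T→66T]: running ratio 25/22, sense −
mesh 4 [18T→38T]: running ratio 225/418, sense +
mesh 5 [38T→74T]: running ratio 225/814, sense −
mesh 6 [27T→36T]: running ratio 675/3256, sense +
ω_out/ω_in = 675/3256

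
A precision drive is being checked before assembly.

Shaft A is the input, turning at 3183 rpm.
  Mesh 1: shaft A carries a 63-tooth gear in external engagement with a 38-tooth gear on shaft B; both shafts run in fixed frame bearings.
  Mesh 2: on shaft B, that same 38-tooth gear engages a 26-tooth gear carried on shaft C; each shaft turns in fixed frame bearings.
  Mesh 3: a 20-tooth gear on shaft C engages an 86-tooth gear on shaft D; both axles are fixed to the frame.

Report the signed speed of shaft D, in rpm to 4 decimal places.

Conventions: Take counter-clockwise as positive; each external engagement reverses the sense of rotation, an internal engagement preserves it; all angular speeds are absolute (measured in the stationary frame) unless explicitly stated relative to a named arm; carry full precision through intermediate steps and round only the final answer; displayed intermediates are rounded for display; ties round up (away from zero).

topology: fixed-axis compound train — 3 meshes, A→D
mesh 1 [63T→38T]: ω = 3183.0000×63/38 = 5277.0789 rpm, sense flips to −
mesh 2 [38T→26T]: ω = 5277.0789×38/26 = 7712.6538 rpm, sense flips to +
mesh 3 [20T→86T]: ω = 7712.6538×20/86 = 1793.6404 rpm, sense flips to −
signed output speed = -1793.6404 rpm

-1793.6404 rpm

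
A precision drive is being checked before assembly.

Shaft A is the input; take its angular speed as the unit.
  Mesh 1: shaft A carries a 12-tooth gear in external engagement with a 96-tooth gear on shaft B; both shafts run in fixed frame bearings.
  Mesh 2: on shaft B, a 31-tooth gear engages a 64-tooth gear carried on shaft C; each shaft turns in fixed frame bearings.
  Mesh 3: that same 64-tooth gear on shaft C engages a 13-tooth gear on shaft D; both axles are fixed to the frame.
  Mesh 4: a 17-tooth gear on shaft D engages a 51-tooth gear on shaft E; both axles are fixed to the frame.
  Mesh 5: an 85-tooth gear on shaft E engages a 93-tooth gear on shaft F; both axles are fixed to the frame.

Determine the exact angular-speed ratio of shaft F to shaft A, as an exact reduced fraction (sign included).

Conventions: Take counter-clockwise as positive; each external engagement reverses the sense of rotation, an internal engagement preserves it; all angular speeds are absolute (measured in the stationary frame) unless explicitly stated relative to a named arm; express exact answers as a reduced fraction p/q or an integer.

-85/936

class = fixed-axis compound train [5 meshes; 5 ratios multiply, 5 sense flips]
mesh 1 [12T→96T]: running ratio 1/8, sense −
mesh 2 [31T→64T]: running ratio 31/512, sense +
mesh 3 [64T→13T]: running ratio 31/104, sense −
mesh 4 [17T→51T]: running ratio 31/312, sense +
mesh 5 [85T→93T]: running ratio 85/936, sense −
ω_out/ω_in = -85/936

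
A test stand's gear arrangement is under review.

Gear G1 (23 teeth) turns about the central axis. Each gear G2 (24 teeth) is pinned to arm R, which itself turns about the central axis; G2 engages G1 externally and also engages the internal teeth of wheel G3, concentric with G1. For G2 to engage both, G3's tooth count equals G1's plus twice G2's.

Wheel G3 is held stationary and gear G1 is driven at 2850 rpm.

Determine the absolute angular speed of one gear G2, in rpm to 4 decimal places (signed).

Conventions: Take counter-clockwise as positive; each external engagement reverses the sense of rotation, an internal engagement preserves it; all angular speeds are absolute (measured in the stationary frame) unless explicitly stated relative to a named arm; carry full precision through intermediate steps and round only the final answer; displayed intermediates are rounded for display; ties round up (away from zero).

-1365.6250 rpm

recognized (axles ride arm R): planetary set, 23/24/71 teeth
normalise by the input: solve with ω_sun = 1, then scale by 2850 rpm
ring teeth: 23 + 2·24 = 71
23(ω_sun−ω_arm) = −71(ω_ring−ω_arm),  ω_ring = 0, ω_sun = 1
23(1−ω_arm) = −71(0−ω_arm)  ⇒  94·ω_arm = 23  ⇒  ω_arm = 23/94
sun–planet mesh: 23·(1−23/94) = −24·(ω_p−ω_arm)  ⇒  ω_p−ω_arm = -1633/2256
ω_p = 23/94 − 1633/2256 = -23/48
scale: ω_p = -23/48 × 2850 rpm = -1365.6250 rpm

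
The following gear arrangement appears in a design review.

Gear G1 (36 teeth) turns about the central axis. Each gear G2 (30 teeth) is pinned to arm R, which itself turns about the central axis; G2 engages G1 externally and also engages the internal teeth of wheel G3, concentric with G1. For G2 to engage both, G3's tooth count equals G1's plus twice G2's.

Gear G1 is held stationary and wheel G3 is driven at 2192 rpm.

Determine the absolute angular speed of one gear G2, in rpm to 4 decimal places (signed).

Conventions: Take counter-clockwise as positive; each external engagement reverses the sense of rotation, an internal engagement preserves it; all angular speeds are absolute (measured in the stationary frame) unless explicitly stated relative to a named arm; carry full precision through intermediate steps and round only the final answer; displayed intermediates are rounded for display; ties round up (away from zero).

+3507.2000 rpm

recognized (axles ride arm R): planetary set, 36/30/96 teeth
normalise by the input: solve with ω_ring = 1, then scale by 2192 rpm
ring teeth: 36 + 2·30 = 96
36(ω_sun−ω_arm) = −96(ω_ring−ω_arm),  ω_sun = 0, ω_ring = 1
36(0−ω_arm) = −96(1−ω_arm)  ⇒  132·ω_arm = 96  ⇒  ω_arm = 8/11
sun–planet mesh: 36·(0−8/11) = −30·(ω_p−ω_arm)  ⇒  ω_p−ω_arm = 48/55
ω_p = 8/11 + 48/55 = 8/5
scale: ω_p = 8/5 × 2192 rpm = +3507.2000 rpm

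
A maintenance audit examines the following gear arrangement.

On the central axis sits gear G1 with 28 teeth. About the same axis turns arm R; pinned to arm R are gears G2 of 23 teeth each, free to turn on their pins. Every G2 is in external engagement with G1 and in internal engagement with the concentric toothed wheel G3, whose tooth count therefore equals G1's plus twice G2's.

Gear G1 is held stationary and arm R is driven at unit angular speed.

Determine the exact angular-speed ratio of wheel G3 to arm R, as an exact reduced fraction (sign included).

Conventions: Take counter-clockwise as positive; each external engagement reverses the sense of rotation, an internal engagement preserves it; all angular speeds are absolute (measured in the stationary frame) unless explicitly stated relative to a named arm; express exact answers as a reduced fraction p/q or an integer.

51/37

planetary set (28T centre, 23T on arm, 74T internal) — Willis relation
ring teeth: 28 + 2·23 = 74
28(ω_sun−ω_arm) = −74(ω_ring−ω_arm),  ω_sun = 0, ω_arm = 1
ω_ring = 1 − (28/74)(0−1) = 51/37
ω_out/ω_in = 51/37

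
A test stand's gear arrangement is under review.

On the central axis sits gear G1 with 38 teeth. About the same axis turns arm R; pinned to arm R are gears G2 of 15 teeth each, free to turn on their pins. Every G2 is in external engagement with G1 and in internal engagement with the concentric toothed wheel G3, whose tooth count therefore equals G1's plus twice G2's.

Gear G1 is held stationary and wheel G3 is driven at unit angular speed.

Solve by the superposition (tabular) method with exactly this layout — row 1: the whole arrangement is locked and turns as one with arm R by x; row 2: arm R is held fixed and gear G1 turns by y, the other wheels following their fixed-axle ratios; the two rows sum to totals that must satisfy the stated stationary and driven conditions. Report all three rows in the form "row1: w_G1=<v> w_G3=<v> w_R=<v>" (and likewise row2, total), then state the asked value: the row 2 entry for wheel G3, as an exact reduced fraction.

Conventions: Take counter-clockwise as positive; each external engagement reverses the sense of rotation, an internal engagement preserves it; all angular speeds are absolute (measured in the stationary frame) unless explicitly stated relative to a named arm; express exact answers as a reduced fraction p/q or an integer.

row1: w_G1=34/53 w_G3=34/53 w_R=34/53
row2: w_G1=-34/53 w_G3=19/53 w_R=0
total: w_G1=0 w_G3=1 w_R=34/53
asked value: 19/53

recognized (axles ride arm R): planetary set, 38/15/68 teeth
row 1: whole set turns with the arm by x
row 2 (arm held, sun turns y): ω_ring = −(38/68)·y, ω_arm = 0
boundary: total ω_sun = x + y = 0 and total ω_ring = x − (38/68)·y = 1  ⇒  y = -34/53, x = 34/53
row 2 ring = −(38/68)·(-34/53) = 19/53
totals (row 1 + row 2): sun 34/53 + (-34/53) = 0, ring 34/53 + 19/53 = 1, arm 34/53 + 0 = 34/53
asked cell (row2, ring) = 19/53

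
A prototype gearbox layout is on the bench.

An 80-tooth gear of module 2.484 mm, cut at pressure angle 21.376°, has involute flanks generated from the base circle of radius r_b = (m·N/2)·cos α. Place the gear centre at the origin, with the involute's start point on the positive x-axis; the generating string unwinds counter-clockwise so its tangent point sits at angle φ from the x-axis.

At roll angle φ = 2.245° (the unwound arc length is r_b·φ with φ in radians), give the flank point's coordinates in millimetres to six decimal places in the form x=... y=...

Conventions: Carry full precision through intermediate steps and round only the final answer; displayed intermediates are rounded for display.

x=92.595882 y=0.001855

class = single-mesh tooth geometry [base-circle involute, m = 2.484, 80T]
pitch radius r_p = m·N/2 = 2.484·80/2 = 99.360000
base radius r_b = r_p·cos α = 99.360000·cos 21.376° = 92.524884
roll angle φ = 2.245° = 0.03918264 rad
x = r_b·(cos φ + φ·sin φ) = 92.595882
y = r_b·(sin φ − φ·cos φ) = 0.001855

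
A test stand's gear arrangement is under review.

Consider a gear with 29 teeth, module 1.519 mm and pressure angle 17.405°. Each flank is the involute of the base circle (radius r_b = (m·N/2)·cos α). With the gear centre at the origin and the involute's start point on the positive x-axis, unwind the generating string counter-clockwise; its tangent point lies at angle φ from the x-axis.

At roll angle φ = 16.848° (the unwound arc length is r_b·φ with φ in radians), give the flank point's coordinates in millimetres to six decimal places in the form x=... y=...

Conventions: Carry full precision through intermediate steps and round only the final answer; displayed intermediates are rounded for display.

class = single-mesh tooth geometry [base-circle involute, m = 1.519, 29T]
pitch radius r_p = m·N/2 = 1.519·29/2 = 22.025500
base radius r_b = r_p·cos α = 22.025500·cos 17.405° = 21.017045
roll angle φ = 16.848° = 0.29405307 rad
x = r_b·(cos φ + φ·sin φ) = 21.906140
y = r_b·(sin φ − φ·cos φ) = 0.176591

x=21.906140 y=0.176591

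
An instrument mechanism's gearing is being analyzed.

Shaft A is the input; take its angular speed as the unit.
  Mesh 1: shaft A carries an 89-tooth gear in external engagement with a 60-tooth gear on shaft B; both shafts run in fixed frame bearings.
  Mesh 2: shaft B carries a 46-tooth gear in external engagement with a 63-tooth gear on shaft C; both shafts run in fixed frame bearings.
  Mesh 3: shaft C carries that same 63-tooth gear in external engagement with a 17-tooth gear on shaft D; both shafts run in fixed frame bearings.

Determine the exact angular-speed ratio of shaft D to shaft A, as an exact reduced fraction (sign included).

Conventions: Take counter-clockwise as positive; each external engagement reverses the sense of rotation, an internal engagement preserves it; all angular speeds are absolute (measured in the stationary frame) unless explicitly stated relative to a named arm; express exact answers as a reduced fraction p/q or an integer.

-2047/510

class = fixed-axis compound train [3 meshes; 3 ratios multiply, 3 sense flips]
mesh 1 [89T→60T]: running ratio 89/60, sense −
mesh 2 [46T→63T]: running ratio 2047/1890, sense +
mesh 3 [63T→17T]: running ratio 2047/510, sense −
ω_out/ω_in = -2047/510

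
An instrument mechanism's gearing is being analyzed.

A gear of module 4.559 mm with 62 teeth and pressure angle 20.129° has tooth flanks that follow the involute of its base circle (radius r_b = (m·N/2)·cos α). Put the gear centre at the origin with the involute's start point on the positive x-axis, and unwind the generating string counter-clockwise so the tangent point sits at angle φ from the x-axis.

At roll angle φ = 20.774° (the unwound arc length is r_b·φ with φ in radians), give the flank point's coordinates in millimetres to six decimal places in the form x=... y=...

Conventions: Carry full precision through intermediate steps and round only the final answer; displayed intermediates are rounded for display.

single-mesh involute tooth geometry (62T wheel at module 4.559)
pitch radius r_p = m·N/2 = 4.559·62/2 = 141.329000
base radius r_b = r_p·cos α = 141.329000·cos 20.129° = 132.696652
roll angle φ = 20.774° = 0.36257470 rad
x = r_b·(cos φ + φ·sin φ) = 141.134261
y = r_b·(sin φ − φ·cos φ) = 2.080708

x=141.134261 y=2.080708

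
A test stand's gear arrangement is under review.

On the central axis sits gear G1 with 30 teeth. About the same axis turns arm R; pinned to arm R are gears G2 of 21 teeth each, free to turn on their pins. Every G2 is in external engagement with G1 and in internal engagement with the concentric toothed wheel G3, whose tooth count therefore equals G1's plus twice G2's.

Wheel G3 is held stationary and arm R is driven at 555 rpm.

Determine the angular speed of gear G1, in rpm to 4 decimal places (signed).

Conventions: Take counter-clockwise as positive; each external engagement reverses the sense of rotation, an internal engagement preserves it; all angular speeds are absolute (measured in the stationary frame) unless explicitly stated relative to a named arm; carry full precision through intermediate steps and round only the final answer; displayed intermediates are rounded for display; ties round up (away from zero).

class = planetary set [G3 = 30+2·21 = 72; Willis about the carrier]
normalise by the input: solve with ω_arm = 1, then scale by 555 rpm
ring teeth: 30 + 2·21 = 72
30(ω_sun−ω_arm) = −72(ω_ring−ω_arm),  ω_ring = 0, ω_arm = 1
ω_sun = 1 − (72/30)(0−1) = 17/5
scale: ω_sun = 17/5 × 555 rpm = +1887.0000 rpm

+1887.0000 rpm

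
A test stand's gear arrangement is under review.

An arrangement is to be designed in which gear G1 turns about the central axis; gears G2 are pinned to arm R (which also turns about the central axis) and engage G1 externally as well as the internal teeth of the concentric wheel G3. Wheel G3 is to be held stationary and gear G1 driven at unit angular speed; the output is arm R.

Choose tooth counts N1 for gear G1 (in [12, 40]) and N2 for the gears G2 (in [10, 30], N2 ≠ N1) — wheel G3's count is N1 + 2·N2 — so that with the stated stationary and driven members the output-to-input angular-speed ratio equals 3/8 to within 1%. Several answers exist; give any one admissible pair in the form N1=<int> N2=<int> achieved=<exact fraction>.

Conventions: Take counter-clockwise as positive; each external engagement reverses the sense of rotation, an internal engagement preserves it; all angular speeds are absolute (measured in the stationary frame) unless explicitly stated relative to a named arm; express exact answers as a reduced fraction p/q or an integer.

N1=30 N2=10 achieved=3/8

planetary set to be sized for 3/8 (Willis relation)
Willis with ω_ring = 0: ω_arm/ω_sun = N1/(N1+N3); set equal to 3/8  ⇒  N3/N1 = 1/(3/8) − 1 = 5/3
N3 = N1 + 2·N2  ⇒  N2/N1 = (N3/N1 − 1)/2 = (5/3 − 1)/2 = 1/3
smallest multiple with N1 ≥ 12 and N2 ≥ 10: k = 10  ⇒  N1 = 10·3 = 30, N2 = 10·1 = 10 (N1 ≤ 40, N2 ≤ 30, N2 ≠ N1 ✓), N3 = 30 + 2·10 = 50
check: N1/(N1+N3) with N1 = 30, N3 = 50 gives 3/8; |achieved − target| = 0 ≤ 3/800 ✓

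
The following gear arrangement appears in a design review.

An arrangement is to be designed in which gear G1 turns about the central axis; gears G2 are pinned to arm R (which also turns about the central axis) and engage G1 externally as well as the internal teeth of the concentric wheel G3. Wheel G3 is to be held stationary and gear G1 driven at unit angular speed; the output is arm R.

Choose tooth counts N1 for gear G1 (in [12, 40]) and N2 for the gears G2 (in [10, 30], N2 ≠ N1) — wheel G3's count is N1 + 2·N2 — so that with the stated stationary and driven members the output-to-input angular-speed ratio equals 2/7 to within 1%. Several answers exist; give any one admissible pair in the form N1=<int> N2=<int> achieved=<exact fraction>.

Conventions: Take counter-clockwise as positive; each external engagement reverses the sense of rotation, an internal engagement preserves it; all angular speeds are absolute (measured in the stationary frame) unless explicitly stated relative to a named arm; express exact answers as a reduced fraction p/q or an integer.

N1=16 N2=12 achieved=2/7

class = planetary set [ratio 2/7 wanted; Willis about the carrier]
Willis with ω_ring = 0: ω_arm/ω_sun = N1/(N1+N3); set equal to 2/7  ⇒  N3/N1 = 1/(2/7) − 1 = 5/2
N3 = N1 + 2·N2  ⇒  N2/N1 = (N3/N1 − 1)/2 = (5/2 − 1)/2 = 3/4
smallest multiple with N1 ≥ 12 and N2 ≥ 10: k = 4  ⇒  N1 = 4·4 = 16, N2 = 4·3 = 12 (N1 ≤ 40, N2 ≤ 30, N2 ≠ N1 ✓), N3 = 16 + 2·12 = 40
check: N1/(N1+N3) with N1 = 16, N3 = 40 gives 2/7; |achieved − target| = 0 ≤ 1/350 ✓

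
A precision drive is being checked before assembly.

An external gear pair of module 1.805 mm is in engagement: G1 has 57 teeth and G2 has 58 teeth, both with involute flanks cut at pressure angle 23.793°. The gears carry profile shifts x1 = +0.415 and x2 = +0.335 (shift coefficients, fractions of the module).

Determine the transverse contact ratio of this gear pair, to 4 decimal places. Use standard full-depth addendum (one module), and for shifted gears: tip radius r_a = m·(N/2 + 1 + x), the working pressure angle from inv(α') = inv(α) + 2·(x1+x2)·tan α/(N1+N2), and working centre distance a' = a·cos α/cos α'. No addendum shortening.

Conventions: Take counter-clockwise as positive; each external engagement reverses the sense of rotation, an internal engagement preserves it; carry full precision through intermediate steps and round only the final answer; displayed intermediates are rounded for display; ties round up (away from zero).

single-mesh involute tooth geometry (57T engaging 58T at module 1.805)
base radii: r_b1 = 47.070349, r_b2 = 47.896144
tip radii: r_a1 = 53.996575, r_a2 = 54.754675
inv(α') = inv(23.793°) + 2·(+0.415+0.335)·tan α/(57+58) = 0.03139139  ⇒  α' = 25.36694°
a' = a·cos α / cos α' = 103.7875·cos 23.793°/cos 25.36694° = 105.099955
action lengths: √(r_a1²−r_b1²) = 26.457747, √(r_a2²−r_b2²) = 26.533635
base pitch p_b = π·m·cos α = 5.188627
CR = (26.457747 + 26.533635 − 105.099955·sin 25.36694°)/5.188627 = 1.535108
contact ratio ≈ 1.5351

1.5351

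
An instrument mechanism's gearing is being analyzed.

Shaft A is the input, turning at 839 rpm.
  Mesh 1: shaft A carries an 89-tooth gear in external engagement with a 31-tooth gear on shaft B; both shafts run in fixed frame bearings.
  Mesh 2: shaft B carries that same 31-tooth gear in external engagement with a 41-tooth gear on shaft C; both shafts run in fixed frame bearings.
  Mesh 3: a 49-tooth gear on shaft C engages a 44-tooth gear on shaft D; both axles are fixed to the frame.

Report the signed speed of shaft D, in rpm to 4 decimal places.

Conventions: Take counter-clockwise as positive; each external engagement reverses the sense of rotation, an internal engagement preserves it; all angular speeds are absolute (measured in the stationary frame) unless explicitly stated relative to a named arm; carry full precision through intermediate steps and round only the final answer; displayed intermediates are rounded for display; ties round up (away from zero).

-2028.2034 rpm

recognized (4 fixed axles, 3 meshes): fixed-axis compound train
mesh 1 [89T→31T]: ω = 839.0000×89/31 = 2408.7419 rpm, sense flips to −
mesh 2 [31T→41T]: ω = 2408.7419×31/41 = 1821.2439 rpm, sense flips to +
mesh 3 [49T→44T]: ω = 1821.2439×49/44 = 2028.2034 rpm, sense flips to −
signed output speed = -2028.2034 rpm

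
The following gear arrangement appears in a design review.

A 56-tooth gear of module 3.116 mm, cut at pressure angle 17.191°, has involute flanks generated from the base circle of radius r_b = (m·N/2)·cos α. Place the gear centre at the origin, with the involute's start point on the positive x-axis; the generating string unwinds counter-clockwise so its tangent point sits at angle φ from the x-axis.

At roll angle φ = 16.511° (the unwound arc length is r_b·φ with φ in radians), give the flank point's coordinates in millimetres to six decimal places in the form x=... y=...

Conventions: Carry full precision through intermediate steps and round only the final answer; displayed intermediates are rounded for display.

single-mesh involute tooth geometry (56T wheel at module 3.116)
pitch radius r_p = m·N/2 = 3.116·56/2 = 87.248000
base radius r_b = r_p·cos α = 87.248000·cos 17.191° = 83.350178
roll angle φ = 16.511° = 0.28817131 rad
x = r_b·(cos φ + φ·sin φ) = 86.739472
y = r_b·(sin φ − φ·cos φ) = 0.659366

x=86.739472 y=0.659366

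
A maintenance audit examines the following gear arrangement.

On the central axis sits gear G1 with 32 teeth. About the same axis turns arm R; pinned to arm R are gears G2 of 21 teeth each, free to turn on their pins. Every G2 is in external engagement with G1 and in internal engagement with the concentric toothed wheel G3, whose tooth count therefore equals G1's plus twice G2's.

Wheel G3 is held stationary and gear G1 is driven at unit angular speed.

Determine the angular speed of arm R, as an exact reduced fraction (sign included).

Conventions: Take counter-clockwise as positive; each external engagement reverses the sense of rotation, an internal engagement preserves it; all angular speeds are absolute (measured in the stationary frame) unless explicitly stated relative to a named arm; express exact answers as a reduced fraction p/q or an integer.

16/53

planetary set (32T centre, 21T on arm, 74T internal) — Willis relation
ring teeth: 32 + 2·21 = 74
32(ω_sun−ω_arm) = −74(ω_ring−ω_arm),  ω_ring = 0, ω_sun = 1
32(1−ω_arm) = −74(0−ω_arm)  ⇒  106·ω_arm = 32  ⇒  ω_arm = 16/53
exact speed ratio = 16/53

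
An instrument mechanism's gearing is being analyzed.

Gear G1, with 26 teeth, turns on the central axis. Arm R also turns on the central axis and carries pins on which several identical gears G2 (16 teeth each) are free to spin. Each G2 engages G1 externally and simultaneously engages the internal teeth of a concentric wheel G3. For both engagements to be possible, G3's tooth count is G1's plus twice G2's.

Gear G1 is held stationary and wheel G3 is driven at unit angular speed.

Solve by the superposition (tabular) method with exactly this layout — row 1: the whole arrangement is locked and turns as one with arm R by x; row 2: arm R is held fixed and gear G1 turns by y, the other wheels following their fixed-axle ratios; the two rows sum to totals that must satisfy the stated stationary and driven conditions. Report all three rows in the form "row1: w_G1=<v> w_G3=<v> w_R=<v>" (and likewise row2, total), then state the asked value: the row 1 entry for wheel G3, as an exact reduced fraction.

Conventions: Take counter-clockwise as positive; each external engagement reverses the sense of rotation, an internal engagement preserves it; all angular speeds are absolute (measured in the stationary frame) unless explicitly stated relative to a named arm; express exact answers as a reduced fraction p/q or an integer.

recognized (axles ride arm R): planetary set, 26/16/58 teeth
row 1 (train locked, turned with arm): all members turn x
row 2: sun turns y, ring = −(26/58)·y, arm 0
boundary: total ω_sun = x + y = 0 and total ω_ring = x − (26/58)·y = 1  ⇒  y = -29/42, x = 29/42
row 2 ring = −(26/58)·(-29/42) = 13/42
totals (row 1 + row 2): sun 29/42 + (-29/42) = 0, ring 29/42 + 13/42 = 1, arm 29/42 + 0 = 29/42
asked cell (row1, ring) = 29/42

row1: w_G1=29/42 w_G3=29/42 w_R=29/42
row2: w_G1=-29/42 w_G3=13/42 w_R=0
total: w_G1=0 w_G3=1 w_R=29/42
asked value: 29/42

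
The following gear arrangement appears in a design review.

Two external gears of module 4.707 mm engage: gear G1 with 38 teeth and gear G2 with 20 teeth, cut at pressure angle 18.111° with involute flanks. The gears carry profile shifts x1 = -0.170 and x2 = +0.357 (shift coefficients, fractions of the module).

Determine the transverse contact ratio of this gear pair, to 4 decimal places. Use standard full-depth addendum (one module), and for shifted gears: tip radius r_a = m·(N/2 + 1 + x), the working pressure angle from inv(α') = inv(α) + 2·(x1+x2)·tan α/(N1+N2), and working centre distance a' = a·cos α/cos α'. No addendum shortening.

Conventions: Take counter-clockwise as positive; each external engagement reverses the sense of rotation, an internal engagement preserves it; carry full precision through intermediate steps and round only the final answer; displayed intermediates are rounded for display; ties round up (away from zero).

recognized (one external pair, fixed centres): single-mesh tooth geometry, m = 4.707, N1 = 38, N2 = 20
base radii: r_b1 = 85.002138, r_b2 = 44.737967
tip radii: r_a1 = 93.339810, r_a2 = 53.457399
inv(α') = inv(18.111°) + 2·(-0.170+0.357)·tan α/(38+20) = 0.01307530  ⇒  α' = 19.17240°
a' = a·cos α / cos α' = 136.5030·cos 18.111°/cos 19.17240° = 137.358752
action lengths: √(r_a1²−r_b1²) = 38.561078, √(r_a2²−r_b2²) = 29.261029
base pitch p_b = π·m·cos α = 14.054847
CR = (38.561078 + 29.261029 − 137.358752·sin 19.17240°)/14.054847 = 1.615947
contact ratio ≈ 1.6159

1.6159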